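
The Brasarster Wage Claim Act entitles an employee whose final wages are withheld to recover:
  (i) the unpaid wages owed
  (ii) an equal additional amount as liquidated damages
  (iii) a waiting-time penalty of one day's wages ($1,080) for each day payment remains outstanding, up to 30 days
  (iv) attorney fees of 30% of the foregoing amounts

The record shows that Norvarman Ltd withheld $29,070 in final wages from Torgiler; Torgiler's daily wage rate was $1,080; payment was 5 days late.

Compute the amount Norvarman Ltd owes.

Liquidated damages (equal amount): $29,070
Penalty days: min(5, 30) = 5
Waiting-time penalty: 5 × $1,080 = $5,400
Subtotal: $29,070 + $29,070 + $5,400 = $63,540
Attorney fees: 30% of $63,540 = $19,062
Total award: $63,540 + $19,062 = $82,602

$82,602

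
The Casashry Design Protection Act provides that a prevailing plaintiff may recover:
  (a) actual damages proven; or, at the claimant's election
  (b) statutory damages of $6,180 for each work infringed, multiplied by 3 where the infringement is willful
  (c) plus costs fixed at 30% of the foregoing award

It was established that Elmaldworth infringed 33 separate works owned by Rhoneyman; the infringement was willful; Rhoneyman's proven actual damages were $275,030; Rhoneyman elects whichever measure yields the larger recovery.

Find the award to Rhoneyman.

$795,366

Statutory damages: 33 × $6,180 = $203,940
Trebled: 3 × $203,940 = $611,820
Greater of actual damages ($275,030) or enhanced statutory damages ($611,820): $611,820
Costs: 30% of $611,820 = $183,546
Award plus costs: $611,820 + $183,546 = $795,366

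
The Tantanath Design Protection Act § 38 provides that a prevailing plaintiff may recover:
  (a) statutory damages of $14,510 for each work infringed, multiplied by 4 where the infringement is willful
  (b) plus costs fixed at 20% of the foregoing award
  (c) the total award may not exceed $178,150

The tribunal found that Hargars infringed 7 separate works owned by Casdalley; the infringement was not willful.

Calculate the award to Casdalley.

Statutory damages: 7 × $14,510 = $101,570
Infringement not willful: no ×4 enhancement.
Costs: 20% of $101,570 = $20,314
Award plus costs: $101,570 + $20,314 = $121,884
Cap at $178,150: $121,884 is within the cap, no reduction.

$121,884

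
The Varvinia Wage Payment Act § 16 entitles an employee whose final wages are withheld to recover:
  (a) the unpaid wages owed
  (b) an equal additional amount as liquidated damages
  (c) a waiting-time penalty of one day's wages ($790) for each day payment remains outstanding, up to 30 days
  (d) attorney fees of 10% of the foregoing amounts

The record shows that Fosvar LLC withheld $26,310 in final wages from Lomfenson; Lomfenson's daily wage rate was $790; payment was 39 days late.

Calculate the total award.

$83,952

Liquidated damages (equal amount): $26,310
Penalty days: min(39, 30) = 30
Waiting-time penalty: 30 × $790 = $23,700
Subtotal: $26,310 + $26,310 + $23,700 = $76,320
Attorney fees: 10% of $76,320 = $7,632
Total award: $76,320 + $7,632 = $83,952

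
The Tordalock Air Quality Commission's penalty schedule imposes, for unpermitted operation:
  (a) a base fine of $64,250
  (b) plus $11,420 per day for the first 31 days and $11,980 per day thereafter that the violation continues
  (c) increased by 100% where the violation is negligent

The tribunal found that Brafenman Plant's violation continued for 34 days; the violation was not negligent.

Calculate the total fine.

$454,210

First 31 days: 31 × $11,420 = $354,020
Remaining days: (34 − 31) × $11,980 = $35,940
Per-day component: $354,020 + $35,940 = $389,960
Base plus per-day: $64,250 + $389,960 = $454,210
The violation was not negligent: no 100% increase.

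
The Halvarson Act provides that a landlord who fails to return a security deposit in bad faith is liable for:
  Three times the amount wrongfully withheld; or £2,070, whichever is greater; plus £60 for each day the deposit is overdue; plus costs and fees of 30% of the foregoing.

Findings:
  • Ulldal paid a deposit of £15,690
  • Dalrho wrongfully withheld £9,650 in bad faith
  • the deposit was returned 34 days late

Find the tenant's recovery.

£40,287

Trebled: 3 × £9,650 = £28,950
Minimum £2,070: £28,950 meets the minimum, no increase.
Late-return penalty: 34 × £60 = £2,040
Damages plus late penalty: £28,950 + £2,040 = £30,990
Costs and fees: 30% of £30,990 = £9,297
Total recovery: £30,990 + £9,297 = £40,287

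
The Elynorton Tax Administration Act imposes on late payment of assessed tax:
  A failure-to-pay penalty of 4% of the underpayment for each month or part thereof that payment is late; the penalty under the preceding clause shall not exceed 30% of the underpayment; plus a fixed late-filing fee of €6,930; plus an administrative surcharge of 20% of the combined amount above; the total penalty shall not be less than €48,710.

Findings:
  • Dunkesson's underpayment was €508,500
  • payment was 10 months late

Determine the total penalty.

Accrued rate: 4% × 10 = 40%, capped at 30% → 30%
Failure-to-pay penalty: 30% of €508,500 = €152,550
Penalty before surcharge: €152,550 + €6,930 = €159,480
Administrative surcharge: 20% of €159,480 = €31,896
Total penalty: €159,480 + €31,896 = €191,376
Minimum €48,710: €191,376 meets the minimum, no increase.

€191,376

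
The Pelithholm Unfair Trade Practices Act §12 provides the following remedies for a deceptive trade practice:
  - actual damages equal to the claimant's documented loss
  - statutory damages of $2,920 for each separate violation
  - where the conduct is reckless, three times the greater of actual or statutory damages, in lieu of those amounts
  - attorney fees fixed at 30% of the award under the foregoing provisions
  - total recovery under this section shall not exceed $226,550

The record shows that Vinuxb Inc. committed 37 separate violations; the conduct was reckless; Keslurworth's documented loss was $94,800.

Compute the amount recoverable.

$226,550

Statutory damages: 37 × $2,920 = $108,040
Greater of actual damages ($94,800) or statutory damages ($108,040): $108,040
Trebled: 3 × $108,040 = $324,120
Attorney fees: 30% of $324,120 = $97,236
Total before cap: $324,120 + $97,236 = $421,356
Cap at $226,550: $421,356 exceeds the cap → $226,550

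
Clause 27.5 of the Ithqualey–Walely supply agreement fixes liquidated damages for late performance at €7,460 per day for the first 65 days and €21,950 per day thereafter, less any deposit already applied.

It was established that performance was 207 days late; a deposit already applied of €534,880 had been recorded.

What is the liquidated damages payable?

First 65 days: 65 × €7,460 = €484,900
Remaining days: (207 − 65) × €21,950 = €3,116,900
Accrued per-day damages: €484,900 + €3,116,900 = €3,601,800
Less deposit already applied: €3,601,800 − €534,880 = €3,066,920

€3,066,920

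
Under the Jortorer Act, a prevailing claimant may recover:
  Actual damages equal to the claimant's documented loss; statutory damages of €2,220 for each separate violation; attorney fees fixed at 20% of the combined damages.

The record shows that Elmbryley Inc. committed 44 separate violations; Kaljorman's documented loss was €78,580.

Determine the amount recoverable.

€211,512

Statutory damages: 44 × €2,220 = €97,680
Combined damages: €78,580 + €97,680 = €176,260
Attorney fees: 20% of €176,260 = €35,252
Total recovery: €176,260 + €35,252 = €211,512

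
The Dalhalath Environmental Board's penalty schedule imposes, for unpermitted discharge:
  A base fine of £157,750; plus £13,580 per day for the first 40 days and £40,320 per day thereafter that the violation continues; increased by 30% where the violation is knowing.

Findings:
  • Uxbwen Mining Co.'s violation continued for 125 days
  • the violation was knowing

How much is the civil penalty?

Civil penalty: £5,366,595

First 40 days: 40 × £13,580 = £543,200
Remaining days: (125 − 40) × £40,320 = £3,427,200
Per-day component: £543,200 + £3,427,200 = £3,970,400
Base plus per-day: £157,750 + £3,970,400 = £4,128,150
Enhancement: 30% of £4,128,150 = £1,238,445
Enhanced fine: £4,128,150 + £1,238,445 = £5,366,595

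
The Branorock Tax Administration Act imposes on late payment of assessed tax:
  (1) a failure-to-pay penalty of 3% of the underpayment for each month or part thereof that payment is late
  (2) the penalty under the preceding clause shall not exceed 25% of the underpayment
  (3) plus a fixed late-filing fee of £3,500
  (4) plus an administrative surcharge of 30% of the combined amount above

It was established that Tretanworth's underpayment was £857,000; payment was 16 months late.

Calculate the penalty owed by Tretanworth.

Penalty: £283,075

Accrued rate: 3% × 16 = 48%, capped at 25% → 25%
Failure-to-pay penalty: 25% of £857,000 = £214,250
Penalty before surcharge: £214,250 + £3,500 = £217,750
Administrative surcharge: 30% of £217,750 = £65,325
Total penalty: £217,750 + £65,325 = £283,075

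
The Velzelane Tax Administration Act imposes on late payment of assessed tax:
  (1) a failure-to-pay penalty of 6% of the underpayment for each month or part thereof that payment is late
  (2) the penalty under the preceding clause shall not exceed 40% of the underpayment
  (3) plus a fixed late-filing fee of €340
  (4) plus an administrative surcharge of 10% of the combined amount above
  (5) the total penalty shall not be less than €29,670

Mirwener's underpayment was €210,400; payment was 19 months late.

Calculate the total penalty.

€92,950

Accrued rate: 6% × 19 = 114%, capped at 40% → 40%
Failure-to-pay penalty: 40% of €210,400 = €84,160
Penalty before surcharge: €84,160 + €340 = €84,500
Administrative surcharge: 10% of €84,500 = €8,450
Total penalty: €84,500 + €8,450 = €92,950
Minimum €29,670: €92,950 meets the minimum, no increase.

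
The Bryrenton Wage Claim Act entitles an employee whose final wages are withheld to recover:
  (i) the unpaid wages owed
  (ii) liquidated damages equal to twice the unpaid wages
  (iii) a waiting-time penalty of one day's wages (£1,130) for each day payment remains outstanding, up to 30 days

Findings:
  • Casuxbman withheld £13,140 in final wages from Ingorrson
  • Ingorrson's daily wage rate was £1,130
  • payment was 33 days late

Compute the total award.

Doubled: 2 × £13,140 = £26,280
Penalty days: min(33, 30) = 30
Waiting-time penalty: 30 × £1,130 = £33,900
Total award: £13,140 + £26,280 + £33,900 = £73,320

£73,320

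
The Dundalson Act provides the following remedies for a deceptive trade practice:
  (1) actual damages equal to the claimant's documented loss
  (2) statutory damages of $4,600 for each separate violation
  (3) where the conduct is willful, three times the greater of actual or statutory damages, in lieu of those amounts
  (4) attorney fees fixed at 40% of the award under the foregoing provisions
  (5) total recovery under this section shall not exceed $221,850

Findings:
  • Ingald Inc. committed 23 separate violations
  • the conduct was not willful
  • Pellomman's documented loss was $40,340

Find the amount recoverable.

Statutory damages: 23 × $4,600 = $105,800
Conduct not willful: the in-lieu enhancement does not apply.
Actual plus statutory damages: $40,340 + $105,800 = $146,140
Attorney fees: 40% of $146,140 = $58,456
Total before cap: $146,140 + $58,456 = $204,596
Cap at $221,850: $204,596 is within the cap, no reduction.

$204,596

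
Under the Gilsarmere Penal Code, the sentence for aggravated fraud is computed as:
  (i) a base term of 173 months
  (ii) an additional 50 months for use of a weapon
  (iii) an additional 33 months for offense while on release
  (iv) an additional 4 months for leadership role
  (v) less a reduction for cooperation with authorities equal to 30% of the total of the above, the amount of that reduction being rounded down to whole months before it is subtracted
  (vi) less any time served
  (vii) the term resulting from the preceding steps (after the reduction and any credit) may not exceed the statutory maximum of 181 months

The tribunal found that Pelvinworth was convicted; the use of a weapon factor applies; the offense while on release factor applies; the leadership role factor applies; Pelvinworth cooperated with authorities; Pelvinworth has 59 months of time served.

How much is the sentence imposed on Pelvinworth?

Use of a weapon enhancement: +50 months
Offense while on release enhancement: +33 months
Leadership role enhancement: +4 months
Adjusted term: 173 months + 50 months + 33 months + 4 months = 260 months
Cooperation with authorities reduction: 30% of 260 months = 78 months (rounded down)
After reduction: 260 − 78 = 182 months
Less time served: 182 months − 59 months = 123 months
Cap at 181 months: 123 months is within the cap, no reduction.

123 months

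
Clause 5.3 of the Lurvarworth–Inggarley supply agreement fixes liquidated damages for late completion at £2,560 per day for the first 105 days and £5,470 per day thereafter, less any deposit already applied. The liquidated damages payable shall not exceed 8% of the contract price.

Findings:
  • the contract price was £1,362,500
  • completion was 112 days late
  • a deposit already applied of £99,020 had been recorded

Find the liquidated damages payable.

First 105 days: 105 × £2,560 = £268,800
Remaining days: (112 − 105) × £5,470 = £38,290
Accrued per-day damages: £268,800 + £38,290 = £307,090
Less deposit already applied: £307,090 − £99,020 = £208,070
Cap: 8% of £1,362,500 = £109,000
Cap at £109,000: £208,070 exceeds the cap → £109,000

£109,000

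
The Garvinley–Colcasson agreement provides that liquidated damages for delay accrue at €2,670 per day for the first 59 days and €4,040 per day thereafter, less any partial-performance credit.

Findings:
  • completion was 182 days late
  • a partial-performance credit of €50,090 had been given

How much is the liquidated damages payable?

Liquidated damages: €604,360

First 59 days: 59 × €2,670 = €157,530
Remaining days: (182 − 59) × €4,040 = €496,920
Accrued per-day damages: €157,530 + €496,920 = €654,450
Less partial-performance credit: €654,450 − €50,090 = €604,360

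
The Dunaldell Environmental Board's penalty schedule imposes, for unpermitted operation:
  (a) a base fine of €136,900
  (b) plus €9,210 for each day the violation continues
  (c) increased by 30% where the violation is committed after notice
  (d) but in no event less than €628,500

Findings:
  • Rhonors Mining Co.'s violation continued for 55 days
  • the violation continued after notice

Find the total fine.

€836,485

Per-day component: 55 × €9,210 = €506,550
Base plus per-day: €136,900 + €506,550 = €643,450
Enhancement: 30% of €643,450 = €193,035
Enhanced fine: €643,450 + €193,035 = €836,485
Minimum €628,500: €836,485 meets the minimum, no increase.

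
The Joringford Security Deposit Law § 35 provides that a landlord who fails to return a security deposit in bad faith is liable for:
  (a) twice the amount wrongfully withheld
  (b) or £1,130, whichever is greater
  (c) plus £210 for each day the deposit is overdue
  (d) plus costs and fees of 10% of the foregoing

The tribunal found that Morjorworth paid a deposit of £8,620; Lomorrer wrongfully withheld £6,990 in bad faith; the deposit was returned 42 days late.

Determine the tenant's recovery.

Recovery: £25,080

Doubled: 2 × £6,990 = £13,980
Minimum £1,130: £13,980 meets the minimum, no increase.
Late-return penalty: 42 × £210 = £8,820
Damages plus late penalty: £13,980 + £8,820 = £22,800
Costs and fees: 10% of £22,800 = £2,280
Total recovery: £22,800 + £2,280 = £25,080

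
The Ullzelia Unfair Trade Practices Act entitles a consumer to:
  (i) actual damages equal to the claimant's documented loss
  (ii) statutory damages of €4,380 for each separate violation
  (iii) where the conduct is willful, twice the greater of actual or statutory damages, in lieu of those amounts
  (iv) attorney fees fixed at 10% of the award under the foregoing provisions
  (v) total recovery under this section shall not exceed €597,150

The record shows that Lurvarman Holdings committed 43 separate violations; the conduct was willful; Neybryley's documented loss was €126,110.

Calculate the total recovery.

Statutory damages: 43 × €4,380 = €188,340
Greater of actual damages (€126,110) or statutory damages (€188,340): €188,340
Doubled: 2 × €188,340 = €376,680
Attorney fees: 10% of €376,680 = €37,668
Total before cap: €376,680 + €37,668 = €414,348
Cap at €597,150: €414,348 is within the cap, no reduction.

Total recovery: €414,348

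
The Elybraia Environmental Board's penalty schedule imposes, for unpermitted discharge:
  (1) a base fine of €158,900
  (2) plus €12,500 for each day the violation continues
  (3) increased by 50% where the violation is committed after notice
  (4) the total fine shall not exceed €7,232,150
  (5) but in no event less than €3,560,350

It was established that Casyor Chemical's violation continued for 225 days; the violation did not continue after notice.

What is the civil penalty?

Civil penalty: €3,560,350

Per-day component: 225 × €12,500 = €2,812,500
Base plus per-day: €158,900 + €2,812,500 = €2,971,400
The violation did not continue after notice: no 50% increase.
Cap at €7,232,150: €2,971,400 is within the cap, no reduction.
Minimum €3,560,350: €2,971,400 is below the minimum → €3,560,350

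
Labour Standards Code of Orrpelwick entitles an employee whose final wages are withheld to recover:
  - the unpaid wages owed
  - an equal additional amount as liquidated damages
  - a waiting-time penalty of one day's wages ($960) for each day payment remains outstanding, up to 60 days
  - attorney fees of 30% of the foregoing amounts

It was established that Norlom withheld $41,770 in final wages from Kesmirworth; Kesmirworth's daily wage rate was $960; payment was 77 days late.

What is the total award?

$183,482

Liquidated damages (equal amount): $41,770
Penalty days: min(77, 60) = 60
Waiting-time penalty: 60 × $960 = $57,600
Subtotal: $41,770 + $41,770 + $57,600 = $141,140
Attorney fees: 30% of $141,140 = $42,342
Total award: $141,140 + $42,342 = $183,482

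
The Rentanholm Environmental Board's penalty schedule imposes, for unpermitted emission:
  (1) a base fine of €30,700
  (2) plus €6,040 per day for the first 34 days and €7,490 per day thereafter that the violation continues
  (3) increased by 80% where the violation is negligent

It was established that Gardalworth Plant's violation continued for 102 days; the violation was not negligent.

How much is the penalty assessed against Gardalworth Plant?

€745,380

First 34 days: 34 × €6,040 = €205,360
Remaining days: (102 − 34) × €7,490 = €509,320
Per-day component: €205,360 + €509,320 = €714,680
Base plus per-day: €30,700 + €714,680 = €745,380
The violation was not negligent: no 80% increase.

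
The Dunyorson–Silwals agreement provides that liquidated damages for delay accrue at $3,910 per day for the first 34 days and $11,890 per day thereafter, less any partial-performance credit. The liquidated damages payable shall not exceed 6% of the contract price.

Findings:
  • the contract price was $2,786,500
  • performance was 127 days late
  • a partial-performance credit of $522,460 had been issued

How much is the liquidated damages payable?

First 34 days: 34 × $3,910 = $132,940
Remaining days: (127 − 34) × $11,890 = $1,105,770
Accrued per-day damages: $132,940 + $1,105,770 = $1,238,710
Less partial-performance credit: $1,238,710 − $522,460 = $716,250
Cap: 6% of $2,786,500 = $167,190
Cap at $167,190: $716,250 exceeds the cap → $167,190

$167,190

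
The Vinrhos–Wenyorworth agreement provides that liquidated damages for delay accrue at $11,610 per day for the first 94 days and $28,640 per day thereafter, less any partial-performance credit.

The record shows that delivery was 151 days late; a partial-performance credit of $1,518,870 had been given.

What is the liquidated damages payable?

First 94 days: 94 × $11,610 = $1,091,340
Remaining days: (151 − 94) × $28,640 = $1,632,480
Accrued per-day damages: $1,091,340 + $1,632,480 = $2,723,820
Less partial-performance credit: $2,723,820 − $1,518,870 = $1,204,950

$1,204,950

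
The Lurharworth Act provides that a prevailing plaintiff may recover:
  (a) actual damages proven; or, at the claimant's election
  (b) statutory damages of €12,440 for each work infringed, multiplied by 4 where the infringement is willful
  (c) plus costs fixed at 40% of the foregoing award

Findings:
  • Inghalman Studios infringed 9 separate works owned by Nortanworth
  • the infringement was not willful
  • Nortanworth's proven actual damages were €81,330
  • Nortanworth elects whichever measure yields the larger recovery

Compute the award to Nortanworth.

Statutory damages: 9 × €12,440 = €111,960
Infringement not willful: no ×4 enhancement.
Greater of actual damages (€81,330) or statutory damages (€111,960): €111,960
Costs: 40% of €111,960 = €44,784
Award plus costs: €111,960 + €44,784 = €156,744

€156,744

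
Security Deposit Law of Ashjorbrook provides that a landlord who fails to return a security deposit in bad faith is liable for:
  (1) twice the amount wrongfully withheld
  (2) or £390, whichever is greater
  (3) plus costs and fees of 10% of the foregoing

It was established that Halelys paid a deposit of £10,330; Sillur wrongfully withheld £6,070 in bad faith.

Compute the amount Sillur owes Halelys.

Doubled: 2 × £6,070 = £12,140
Minimum £390: £12,140 meets the minimum, no increase.
Costs and fees: 10% of £12,140 = £1,214
Total recovery: £12,140 + £1,214 = £13,354

£13,354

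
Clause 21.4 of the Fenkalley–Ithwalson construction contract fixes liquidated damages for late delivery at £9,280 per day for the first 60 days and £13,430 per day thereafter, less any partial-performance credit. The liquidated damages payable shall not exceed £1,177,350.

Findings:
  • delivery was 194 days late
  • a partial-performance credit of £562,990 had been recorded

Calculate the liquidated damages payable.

£1,177,350

First 60 days: 60 × £9,280 = £556,800
Remaining days: (194 − 60) × £13,430 = £1,799,620
Accrued per-day damages: £556,800 + £1,799,620 = £2,356,420
Less partial-performance credit: £2,356,420 − £562,990 = £1,793,430
Cap at £1,177,350: £1,793,430 exceeds the cap → £1,177,350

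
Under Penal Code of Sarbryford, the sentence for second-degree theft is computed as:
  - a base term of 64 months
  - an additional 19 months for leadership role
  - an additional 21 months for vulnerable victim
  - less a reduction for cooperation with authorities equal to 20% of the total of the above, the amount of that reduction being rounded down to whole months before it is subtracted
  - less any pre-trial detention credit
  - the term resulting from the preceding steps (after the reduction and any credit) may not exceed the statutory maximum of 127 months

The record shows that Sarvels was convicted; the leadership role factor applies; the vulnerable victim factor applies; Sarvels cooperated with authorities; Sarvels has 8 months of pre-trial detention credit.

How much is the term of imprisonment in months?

76 months

Leadership role enhancement: +19 months
Vulnerable victim enhancement: +21 months
Adjusted term: 64 months + 19 months + 21 months = 104 months
Cooperation with authorities reduction: 20% of 104 months = 20 months (rounded down)
After reduction: 104 − 20 = 84 months
Less pre-trial detention credit: 84 months − 8 months = 76 months
Cap at 127 months: 76 months is within the cap, no reduction.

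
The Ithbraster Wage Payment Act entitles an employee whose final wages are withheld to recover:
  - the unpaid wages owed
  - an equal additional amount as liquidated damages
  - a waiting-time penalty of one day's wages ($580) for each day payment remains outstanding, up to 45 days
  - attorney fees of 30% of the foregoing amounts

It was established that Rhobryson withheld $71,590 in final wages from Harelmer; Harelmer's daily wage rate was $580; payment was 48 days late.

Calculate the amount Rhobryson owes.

Liquidated damages (equal amount): $71,590
Penalty days: min(48, 45) = 45
Waiting-time penalty: 45 × $580 = $26,100
Subtotal: $71,590 + $71,590 + $26,100 = $169,280
Attorney fees: 30% of $169,280 = $50,784
Total award: $169,280 + $50,784 = $220,064

$220,064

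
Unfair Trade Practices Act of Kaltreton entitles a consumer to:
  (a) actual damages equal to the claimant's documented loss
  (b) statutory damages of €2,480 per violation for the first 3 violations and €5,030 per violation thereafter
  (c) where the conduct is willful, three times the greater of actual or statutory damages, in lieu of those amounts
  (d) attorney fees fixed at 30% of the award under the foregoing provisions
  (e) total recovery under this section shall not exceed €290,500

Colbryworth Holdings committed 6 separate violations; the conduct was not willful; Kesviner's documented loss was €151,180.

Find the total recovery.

First 3 violations: 3 × €2,480 = €7,440
Remaining violations: (6 − 3) × €5,030 = €15,090
Statutory damages: €7,440 + €15,090 = €22,530
Conduct not willful: the in-lieu enhancement does not apply.
Actual plus statutory damages: €151,180 + €22,530 = €173,710
Attorney fees: 30% of €173,710 = €52,113
Total before cap: €173,710 + €52,113 = €225,823
Cap at €290,500: €225,823 is within the cap, no reduction.

€225,823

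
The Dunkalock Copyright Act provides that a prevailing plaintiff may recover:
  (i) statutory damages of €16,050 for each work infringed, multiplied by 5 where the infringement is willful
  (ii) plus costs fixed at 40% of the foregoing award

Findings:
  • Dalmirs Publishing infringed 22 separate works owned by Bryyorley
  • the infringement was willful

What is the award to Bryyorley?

Statutory damages: 22 × €16,050 = €353,100
Multiplied by 5: 5 × €353,100 = €1,765,500
Costs: 40% of €1,765,500 = €706,200
Award plus costs: €1,765,500 + €706,200 = €2,471,700

€2,471,700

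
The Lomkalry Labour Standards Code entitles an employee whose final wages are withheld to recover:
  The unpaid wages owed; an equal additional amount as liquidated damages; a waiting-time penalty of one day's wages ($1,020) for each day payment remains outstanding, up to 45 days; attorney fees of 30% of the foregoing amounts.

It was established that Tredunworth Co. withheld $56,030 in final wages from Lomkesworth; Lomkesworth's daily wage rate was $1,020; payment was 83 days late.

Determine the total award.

Total award: $205,348

Liquidated damages (equal amount): $56,030
Penalty days: min(83, 45) = 45
Waiting-time penalty: 45 × $1,020 = $45,900
Subtotal: $56,030 + $56,030 + $45,900 = $157,960
Attorney fees: 30% of $157,960 = $47,388
Total award: $157,960 + $47,388 = $205,348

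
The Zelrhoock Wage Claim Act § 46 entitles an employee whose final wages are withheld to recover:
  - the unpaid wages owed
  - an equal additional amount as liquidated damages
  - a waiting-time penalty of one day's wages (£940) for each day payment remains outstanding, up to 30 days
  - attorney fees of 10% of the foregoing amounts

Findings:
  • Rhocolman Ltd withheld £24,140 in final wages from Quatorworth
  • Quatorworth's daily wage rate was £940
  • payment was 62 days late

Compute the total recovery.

Liquidated damages (equal amount): £24,140
Penalty days: min(62, 30) = 30
Waiting-time penalty: 30 × £940 = £28,200
Subtotal: £24,140 + £24,140 + £28,200 = £76,480
Attorney fees: 10% of £76,480 = £7,648
Total award: £76,480 + £7,648 = £84,128

£84,128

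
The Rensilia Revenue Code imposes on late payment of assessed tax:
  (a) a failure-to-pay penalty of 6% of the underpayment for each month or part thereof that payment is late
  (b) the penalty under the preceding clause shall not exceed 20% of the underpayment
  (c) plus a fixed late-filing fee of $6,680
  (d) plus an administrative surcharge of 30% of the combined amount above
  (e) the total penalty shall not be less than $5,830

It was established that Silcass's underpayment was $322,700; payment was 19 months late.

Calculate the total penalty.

$92,586

Accrued rate: 6% × 19 = 114%, capped at 20% → 20%
Failure-to-pay penalty: 20% of $322,700 = $64,540
Penalty before surcharge: $64,540 + $6,680 = $71,220
Administrative surcharge: 30% of $71,220 = $21,366
Total penalty: $71,220 + $21,366 = $92,586
Minimum $5,830: $92,586 meets the minimum, no increase.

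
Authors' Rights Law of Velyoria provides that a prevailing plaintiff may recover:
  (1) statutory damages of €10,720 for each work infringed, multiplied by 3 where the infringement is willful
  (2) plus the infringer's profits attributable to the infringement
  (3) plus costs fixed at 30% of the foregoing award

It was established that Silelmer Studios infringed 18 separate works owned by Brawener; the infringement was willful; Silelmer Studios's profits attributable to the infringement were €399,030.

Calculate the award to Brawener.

€1,271,283

Statutory damages: 18 × €10,720 = €192,960
Trebled: 3 × €192,960 = €578,880
Combined award: €578,880 + €399,030 = €977,910
Costs: 30% of €977,910 = €293,373
Award plus costs: €977,910 + €293,373 = €1,271,283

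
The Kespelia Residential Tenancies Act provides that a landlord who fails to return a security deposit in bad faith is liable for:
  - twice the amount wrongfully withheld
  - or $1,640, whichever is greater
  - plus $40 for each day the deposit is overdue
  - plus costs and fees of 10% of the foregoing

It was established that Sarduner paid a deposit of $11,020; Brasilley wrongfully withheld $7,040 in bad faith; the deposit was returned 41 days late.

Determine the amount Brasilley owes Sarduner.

Doubled: 2 × $7,040 = $14,080
Minimum $1,640: $14,080 meets the minimum, no increase.
Late-return penalty: 41 × $40 = $1,640
Damages plus late penalty: $14,080 + $1,640 = $15,720
Costs and fees: 10% of $15,720 = $1,572
Total recovery: $15,720 + $1,572 = $17,292

$17,292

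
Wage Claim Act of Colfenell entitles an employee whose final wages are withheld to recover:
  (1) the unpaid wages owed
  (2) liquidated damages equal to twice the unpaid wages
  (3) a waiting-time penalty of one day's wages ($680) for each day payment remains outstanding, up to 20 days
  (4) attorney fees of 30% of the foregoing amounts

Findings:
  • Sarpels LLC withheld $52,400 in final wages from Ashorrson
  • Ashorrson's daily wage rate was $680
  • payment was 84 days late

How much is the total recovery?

Doubled: 2 × $52,400 = $104,800
Penalty days: min(84, 20) = 20
Waiting-time penalty: 20 × $680 = $13,600
Subtotal: $52,400 + $104,800 + $13,600 = $170,800
Attorney fees: 30% of $170,800 = $51,240
Total award: $170,800 + $51,240 = $222,040

Total award: $222,040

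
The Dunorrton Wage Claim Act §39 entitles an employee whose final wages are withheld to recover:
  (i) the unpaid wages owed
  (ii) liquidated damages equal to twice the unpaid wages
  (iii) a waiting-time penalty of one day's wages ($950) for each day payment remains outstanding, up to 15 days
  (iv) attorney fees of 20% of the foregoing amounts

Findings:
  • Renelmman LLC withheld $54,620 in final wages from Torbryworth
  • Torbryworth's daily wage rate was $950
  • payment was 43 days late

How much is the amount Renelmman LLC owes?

$213,732

Doubled: 2 × $54,620 = $109,240
Penalty days: min(43, 15) = 15
Waiting-time penalty: 15 × $950 = $14,250
Subtotal: $54,620 + $109,240 + $14,250 = $178,110
Attorney fees: 20% of $178,110 = $35,622
Total award: $178,110 + $35,622 = $213,732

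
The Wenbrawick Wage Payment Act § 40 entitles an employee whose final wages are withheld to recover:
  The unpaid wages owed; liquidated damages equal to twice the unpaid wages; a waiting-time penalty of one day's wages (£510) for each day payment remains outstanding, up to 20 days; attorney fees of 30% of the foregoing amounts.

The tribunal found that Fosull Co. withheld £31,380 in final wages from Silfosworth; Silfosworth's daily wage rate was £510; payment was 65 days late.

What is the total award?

£135,642

Doubled: 2 × £31,380 = £62,760
Penalty days: min(65, 20) = 20
Waiting-time penalty: 20 × £510 = £10,200
Subtotal: £31,380 + £62,760 + £10,200 = £104,340
Attorney fees: 30% of £104,340 = £31,302
Total award: £104,340 + £31,302 = £135,642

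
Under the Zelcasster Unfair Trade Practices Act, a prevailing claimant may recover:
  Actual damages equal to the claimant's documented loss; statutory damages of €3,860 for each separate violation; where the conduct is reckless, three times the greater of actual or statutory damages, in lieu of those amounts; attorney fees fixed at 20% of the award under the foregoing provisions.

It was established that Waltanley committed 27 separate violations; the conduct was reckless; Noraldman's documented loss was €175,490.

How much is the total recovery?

Statutory damages: 27 × €3,860 = €104,220
Greater of actual damages (€175,490) or statutory damages (€104,220): €175,490
Trebled: 3 × €175,490 = €526,470
Attorney fees: 20% of €526,470 = €105,294
Total recovery: €526,470 + €105,294 = €631,764

€631,764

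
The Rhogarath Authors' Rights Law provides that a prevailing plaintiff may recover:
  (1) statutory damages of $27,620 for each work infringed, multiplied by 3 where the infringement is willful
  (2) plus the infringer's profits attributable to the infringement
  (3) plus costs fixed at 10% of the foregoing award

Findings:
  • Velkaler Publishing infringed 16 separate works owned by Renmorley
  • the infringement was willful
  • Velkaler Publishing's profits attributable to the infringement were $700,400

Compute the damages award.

Statutory damages: 16 × $27,620 = $441,920
Trebled: 3 × $441,920 = $1,325,760
Combined award: $1,325,760 + $700,400 = $2,026,160
Costs: 10% of $2,026,160 = $202,616
Award plus costs: $2,026,160 + $202,616 = $2,228,776

$2,228,776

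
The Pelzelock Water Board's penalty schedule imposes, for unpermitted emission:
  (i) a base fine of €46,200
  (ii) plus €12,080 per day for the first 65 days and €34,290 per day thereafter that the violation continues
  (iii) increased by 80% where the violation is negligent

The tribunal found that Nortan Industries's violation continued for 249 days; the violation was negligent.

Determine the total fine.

First 65 days: 65 × €12,080 = €785,200
Remaining days: (249 − 65) × €34,290 = €6,309,360
Per-day component: €785,200 + €6,309,360 = €7,094,560
Base plus per-day: €46,200 + €7,094,560 = €7,140,760
Enhancement: 80% of €7,140,760 = €5,712,608
Enhanced fine: €7,140,760 + €5,712,608 = €12,853,368

€12,853,368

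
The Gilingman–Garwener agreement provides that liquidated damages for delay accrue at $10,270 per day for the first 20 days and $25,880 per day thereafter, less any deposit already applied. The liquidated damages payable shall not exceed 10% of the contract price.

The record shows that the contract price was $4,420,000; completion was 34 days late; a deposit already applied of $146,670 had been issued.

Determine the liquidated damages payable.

Liquidated damages: $421,050

First 20 days: 20 × $10,270 = $205,400
Remaining days: (34 − 20) × $25,880 = $362,320
Accrued per-day damages: $205,400 + $362,320 = $567,720
Less deposit already applied: $567,720 − $146,670 = $421,050
Cap: 10% of $4,420,000 = $442,000
Cap at $442,000: $421,050 is within the cap, no reduction.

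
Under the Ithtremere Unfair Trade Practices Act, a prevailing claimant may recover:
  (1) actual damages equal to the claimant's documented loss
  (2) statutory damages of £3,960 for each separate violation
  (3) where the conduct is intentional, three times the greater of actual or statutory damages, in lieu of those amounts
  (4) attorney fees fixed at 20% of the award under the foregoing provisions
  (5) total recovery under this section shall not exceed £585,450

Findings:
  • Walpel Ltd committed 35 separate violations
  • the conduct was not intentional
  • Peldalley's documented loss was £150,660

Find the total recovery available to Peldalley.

£347,112

Statutory damages: 35 × £3,960 = £138,600
Conduct not intentional: the in-lieu enhancement does not apply.
Actual plus statutory damages: £150,660 + £138,600 = £289,260
Attorney fees: 20% of £289,260 = £57,852
Total before cap: £289,260 + £57,852 = £347,112
Cap at £585,450: £347,112 is within the cap, no reduction.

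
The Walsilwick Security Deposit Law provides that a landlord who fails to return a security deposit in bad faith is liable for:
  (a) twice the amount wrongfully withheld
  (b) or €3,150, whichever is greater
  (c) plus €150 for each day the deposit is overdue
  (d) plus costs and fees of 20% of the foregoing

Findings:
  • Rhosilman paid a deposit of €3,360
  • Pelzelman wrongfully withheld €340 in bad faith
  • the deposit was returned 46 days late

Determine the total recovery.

€12,060

Doubled: 2 × €340 = €680
Minimum €3,150: €680 is below the minimum → €3,150
Late-return penalty: 46 × €150 = €6,900
Damages plus late penalty: €3,150 + €6,900 = €10,050
Costs and fees: 20% of €10,050 = €2,010
Total recovery: €10,050 + €2,010 = €12,060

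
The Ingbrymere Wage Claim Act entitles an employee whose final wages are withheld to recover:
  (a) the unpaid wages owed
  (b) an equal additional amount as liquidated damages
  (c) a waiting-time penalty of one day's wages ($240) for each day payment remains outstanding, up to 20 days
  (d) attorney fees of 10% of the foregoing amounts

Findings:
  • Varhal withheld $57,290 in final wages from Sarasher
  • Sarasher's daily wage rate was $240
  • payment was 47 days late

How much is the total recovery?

Liquidated damages (equal amount): $57,290
Penalty days: min(47, 20) = 20
Waiting-time penalty: 20 × $240 = $4,800
Subtotal: $57,290 + $57,290 + $4,800 = $119,380
Attorney fees: 10% of $119,380 = $11,938
Total award: $119,380 + $11,938 = $131,318

$131,318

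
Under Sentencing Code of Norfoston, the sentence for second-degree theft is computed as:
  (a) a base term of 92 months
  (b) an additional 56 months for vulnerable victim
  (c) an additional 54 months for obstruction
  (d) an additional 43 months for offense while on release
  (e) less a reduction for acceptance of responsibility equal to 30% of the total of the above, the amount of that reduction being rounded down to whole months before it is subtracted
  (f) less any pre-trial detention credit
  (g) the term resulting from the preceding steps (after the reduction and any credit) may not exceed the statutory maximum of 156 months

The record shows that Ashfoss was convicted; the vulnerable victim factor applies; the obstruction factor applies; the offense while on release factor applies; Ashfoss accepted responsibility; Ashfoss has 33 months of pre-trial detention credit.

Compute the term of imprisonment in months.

139 months

Vulnerable victim enhancement: +56 months
Obstruction enhancement: +54 months
Offense while on release enhancement: +43 months
Adjusted term: 92 months + 56 months + 54 months + 43 months = 245 months
Acceptance of responsibility reduction: 30% of 245 months = 73 months (rounded down)
After reduction: 245 − 73 = 172 months
Less pre-trial detention credit: 172 months − 33 months = 139 months
Cap at 156 months: 139 months is within the cap, no reduction.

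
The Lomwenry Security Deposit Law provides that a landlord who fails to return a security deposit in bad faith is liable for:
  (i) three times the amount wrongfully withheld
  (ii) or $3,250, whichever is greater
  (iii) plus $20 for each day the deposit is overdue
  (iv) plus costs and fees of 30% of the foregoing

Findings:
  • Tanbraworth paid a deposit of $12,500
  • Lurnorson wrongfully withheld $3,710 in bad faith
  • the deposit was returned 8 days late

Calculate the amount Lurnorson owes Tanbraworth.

$14,677

Trebled: 3 × $3,710 = $11,130
Minimum $3,250: $11,130 meets the minimum, no increase.
Late-return penalty: 8 × $20 = $160
Damages plus late penalty: $11,130 + $160 = $11,290
Costs and fees: 30% of $11,290 = $3,387
Total recovery: $11,290 + $3,387 = $14,677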